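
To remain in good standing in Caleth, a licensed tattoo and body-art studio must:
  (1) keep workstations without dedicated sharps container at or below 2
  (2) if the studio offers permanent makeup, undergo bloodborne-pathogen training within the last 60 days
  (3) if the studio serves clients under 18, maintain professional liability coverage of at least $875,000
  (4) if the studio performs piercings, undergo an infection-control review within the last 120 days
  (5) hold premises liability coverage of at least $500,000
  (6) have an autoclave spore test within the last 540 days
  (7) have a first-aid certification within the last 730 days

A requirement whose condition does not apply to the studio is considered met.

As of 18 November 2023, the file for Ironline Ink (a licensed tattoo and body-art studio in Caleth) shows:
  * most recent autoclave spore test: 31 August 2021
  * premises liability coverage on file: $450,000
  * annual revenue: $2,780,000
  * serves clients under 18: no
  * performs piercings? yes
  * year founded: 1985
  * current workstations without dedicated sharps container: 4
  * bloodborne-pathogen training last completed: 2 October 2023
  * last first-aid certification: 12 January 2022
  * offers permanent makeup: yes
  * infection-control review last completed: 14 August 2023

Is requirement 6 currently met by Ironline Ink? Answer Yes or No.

No

6. autoclave spore test 809 days ago vs limit 540 → not met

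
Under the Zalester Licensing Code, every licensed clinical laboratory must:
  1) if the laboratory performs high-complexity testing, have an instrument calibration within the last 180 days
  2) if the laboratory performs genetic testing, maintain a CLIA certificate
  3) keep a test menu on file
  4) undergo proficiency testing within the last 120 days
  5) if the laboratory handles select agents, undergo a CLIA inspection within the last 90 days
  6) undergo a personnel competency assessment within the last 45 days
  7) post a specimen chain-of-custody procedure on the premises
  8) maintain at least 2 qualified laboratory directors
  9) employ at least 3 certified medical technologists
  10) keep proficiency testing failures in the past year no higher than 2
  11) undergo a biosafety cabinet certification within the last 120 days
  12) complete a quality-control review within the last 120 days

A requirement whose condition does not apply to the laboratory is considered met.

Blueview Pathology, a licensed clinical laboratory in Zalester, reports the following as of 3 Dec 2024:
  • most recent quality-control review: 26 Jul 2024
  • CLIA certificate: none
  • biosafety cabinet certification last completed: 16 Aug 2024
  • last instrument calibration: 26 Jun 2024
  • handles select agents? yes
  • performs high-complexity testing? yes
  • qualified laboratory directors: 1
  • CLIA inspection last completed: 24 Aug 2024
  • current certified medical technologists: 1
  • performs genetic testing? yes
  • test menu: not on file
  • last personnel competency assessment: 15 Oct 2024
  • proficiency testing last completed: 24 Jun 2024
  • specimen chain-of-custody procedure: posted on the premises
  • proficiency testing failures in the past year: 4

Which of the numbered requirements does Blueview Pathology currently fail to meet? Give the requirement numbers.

2, 3, 4, 5, 6, 8, 9, 10, 12

1. condition 'performs high-complexity testing' holds; instrument calibration 160 days ago vs limit 180 → met
2. condition 'performs genetic testing' holds; CLIA certificate absent → not met
3. test menu absent → not met
4. proficiency testing 162 days ago vs limit 120 → not met
5. condition 'handles select agents' holds; CLIA inspection 101 days ago vs limit 90 → not met
6. personnel competency assessment 49 days ago vs limit 45 → not met
7. specimen chain-of-custody procedure present → met
8. qualified laboratory directors 1 < 2 → not met
9. certified medical technologists 1 < 3 → not met
10. proficiency testing failures in the past year 4 > 2 → not met
11. biosafety cabinet certification 109 days ago vs limit 120 → met
12. quality-control review 130 days ago vs limit 120 → not met
Not met: 2, 3, 4, 5, 6, 8, 9, 10, 12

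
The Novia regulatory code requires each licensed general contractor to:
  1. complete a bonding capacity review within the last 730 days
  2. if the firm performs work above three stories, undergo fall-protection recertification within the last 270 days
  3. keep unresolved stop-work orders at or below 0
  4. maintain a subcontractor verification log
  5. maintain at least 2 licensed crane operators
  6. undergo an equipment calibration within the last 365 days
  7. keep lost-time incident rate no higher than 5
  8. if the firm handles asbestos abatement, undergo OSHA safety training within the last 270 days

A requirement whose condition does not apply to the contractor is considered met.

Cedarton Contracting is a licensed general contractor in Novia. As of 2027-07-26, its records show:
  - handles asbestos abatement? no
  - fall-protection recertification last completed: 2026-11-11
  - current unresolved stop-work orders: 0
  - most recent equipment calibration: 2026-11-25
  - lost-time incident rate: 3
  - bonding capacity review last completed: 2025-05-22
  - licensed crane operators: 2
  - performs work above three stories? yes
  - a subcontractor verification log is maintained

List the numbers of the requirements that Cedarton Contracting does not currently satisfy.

1. bonding capacity review 795 days ago vs limit 730 → not met
2. condition 'performs work above three stories' holds; fall-protection recertification 257 days ago vs limit 270 → met
3. unresolved stop-work orders 0 ≤ 0 → met
4. subcontractor verification log present → met
5. licensed crane operators 2 ≥ 2 → met
6. equipment calibration 243 days ago vs limit 365 → met
7. lost-time incident rate 3 ≤ 5 → met
8. condition 'handles asbestos abatement' does not hold → requirement n/a → met
Not met: 1

1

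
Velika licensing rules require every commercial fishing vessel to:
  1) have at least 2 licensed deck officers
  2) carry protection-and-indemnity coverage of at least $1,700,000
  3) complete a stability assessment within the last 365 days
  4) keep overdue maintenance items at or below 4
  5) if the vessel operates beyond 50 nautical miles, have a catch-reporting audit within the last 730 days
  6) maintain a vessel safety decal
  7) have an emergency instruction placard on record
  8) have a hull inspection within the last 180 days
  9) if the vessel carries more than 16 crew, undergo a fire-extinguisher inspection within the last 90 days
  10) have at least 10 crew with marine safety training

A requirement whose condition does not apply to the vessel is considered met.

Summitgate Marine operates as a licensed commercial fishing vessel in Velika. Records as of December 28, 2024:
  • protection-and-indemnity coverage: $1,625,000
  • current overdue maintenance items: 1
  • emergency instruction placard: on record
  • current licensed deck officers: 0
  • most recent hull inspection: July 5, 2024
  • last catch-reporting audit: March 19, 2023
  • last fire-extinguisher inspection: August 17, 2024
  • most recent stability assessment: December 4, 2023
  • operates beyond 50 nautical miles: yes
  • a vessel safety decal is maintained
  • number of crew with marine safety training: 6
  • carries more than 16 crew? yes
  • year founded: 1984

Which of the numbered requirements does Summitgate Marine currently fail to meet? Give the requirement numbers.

1. licensed deck officers 0 < 2 → not met
2. protection-and-indemnity coverage $1,625,000 < $1,700,000 → not met
3. stability assessment 390 days ago vs limit 365 → not met
4. overdue maintenance items 1 ≤ 4 → met
5. condition 'operates beyond 50 nautical miles' holds; catch-reporting audit 650 days ago vs limit 730 → met
6. vessel safety decal present → met
7. emergency instruction placard present → met
8. hull inspection 176 days ago vs limit 180 → met
9. condition 'carries more than 16 crew' holds; fire-extinguisher inspection 133 days ago vs limit 90 → not met
10. crew with marine safety training 6 < 10 → not met
Not met: 1, 2, 3, 9, 10

1, 2, 3, 9, 10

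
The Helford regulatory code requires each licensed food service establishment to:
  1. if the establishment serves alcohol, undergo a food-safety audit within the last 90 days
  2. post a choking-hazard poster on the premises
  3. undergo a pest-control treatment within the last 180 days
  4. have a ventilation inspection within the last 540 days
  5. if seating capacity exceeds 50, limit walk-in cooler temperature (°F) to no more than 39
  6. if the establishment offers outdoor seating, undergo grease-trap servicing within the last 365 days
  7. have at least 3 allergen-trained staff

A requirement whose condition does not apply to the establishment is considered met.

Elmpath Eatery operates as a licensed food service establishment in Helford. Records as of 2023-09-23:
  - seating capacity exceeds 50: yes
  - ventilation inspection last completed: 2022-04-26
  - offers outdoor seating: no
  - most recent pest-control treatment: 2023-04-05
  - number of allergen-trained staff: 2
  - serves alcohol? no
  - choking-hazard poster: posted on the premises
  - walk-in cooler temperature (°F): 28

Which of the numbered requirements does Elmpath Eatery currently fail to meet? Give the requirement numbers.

7

1. condition 'serves alcohol' does not hold → requirement n/a → met
2. choking-hazard poster present → met
3. pest-control treatment 171 days ago vs limit 180 → met
4. ventilation inspection 515 days ago vs limit 540 → met
5. condition 'seating capacity exceeds 50' holds; walk-in cooler temperature (°F) 28 ≤ 39 → met
6. condition 'offers outdoor seating' does not hold → requirement n/a → met
7. allergen-trained staff 2 < 3 → not met
Not met: 7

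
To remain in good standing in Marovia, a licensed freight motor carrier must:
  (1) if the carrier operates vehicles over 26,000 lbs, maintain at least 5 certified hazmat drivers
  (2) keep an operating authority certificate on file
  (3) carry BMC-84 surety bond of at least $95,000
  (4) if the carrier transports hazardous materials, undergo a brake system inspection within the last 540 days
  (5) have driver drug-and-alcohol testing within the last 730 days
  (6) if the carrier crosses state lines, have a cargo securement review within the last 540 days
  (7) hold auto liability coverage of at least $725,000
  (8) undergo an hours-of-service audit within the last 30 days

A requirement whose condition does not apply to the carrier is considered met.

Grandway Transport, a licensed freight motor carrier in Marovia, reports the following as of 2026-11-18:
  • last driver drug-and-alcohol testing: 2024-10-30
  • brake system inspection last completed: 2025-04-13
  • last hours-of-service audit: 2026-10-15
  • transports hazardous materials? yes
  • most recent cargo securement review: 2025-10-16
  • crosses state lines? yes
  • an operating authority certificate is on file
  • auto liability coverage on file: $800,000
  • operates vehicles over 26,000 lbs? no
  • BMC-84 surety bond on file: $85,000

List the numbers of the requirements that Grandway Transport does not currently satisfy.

3, 4, 5, 8

1. condition 'operates vehicles over 26,000 lbs' does not hold → requirement n/a → met
2. operating authority certificate present → met
3. BMC-84 surety bond $85,000 < $95,000 → not met
4. condition 'transports hazardous materials' holds; brake system inspection 584 days ago vs limit 540 → not met
5. driver drug-and-alcohol testing 749 days ago vs limit 730 → not met
6. condition 'crosses state lines' holds; cargo securement review 398 days ago vs limit 540 → met
7. auto liability coverage $800,000 ≥ $725,000 → met
8. hours-of-service audit 34 days ago vs limit 30 → not met
Not met: 3, 4, 5, 8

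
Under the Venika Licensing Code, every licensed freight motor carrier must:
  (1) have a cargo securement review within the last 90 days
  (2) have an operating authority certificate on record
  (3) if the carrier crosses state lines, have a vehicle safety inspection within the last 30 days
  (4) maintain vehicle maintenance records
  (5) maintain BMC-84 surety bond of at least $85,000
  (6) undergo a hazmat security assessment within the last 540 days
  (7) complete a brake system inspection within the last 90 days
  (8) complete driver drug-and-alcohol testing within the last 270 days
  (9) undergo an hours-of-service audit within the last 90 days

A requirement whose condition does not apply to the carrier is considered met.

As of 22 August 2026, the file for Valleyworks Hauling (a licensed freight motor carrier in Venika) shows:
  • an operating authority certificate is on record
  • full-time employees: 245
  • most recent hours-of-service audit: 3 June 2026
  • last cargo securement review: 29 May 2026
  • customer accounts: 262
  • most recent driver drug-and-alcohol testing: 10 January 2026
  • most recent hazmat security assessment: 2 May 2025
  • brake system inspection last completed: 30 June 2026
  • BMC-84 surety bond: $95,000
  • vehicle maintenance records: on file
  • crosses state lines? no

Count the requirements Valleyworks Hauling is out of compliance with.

1. cargo securement review 85 days ago vs limit 90 → met
2. operating authority certificate present → met
3. condition 'crosses state lines' does not hold → requirement n/a → met
4. vehicle maintenance records present → met
5. BMC-84 surety bond $95,000 ≥ $85,000 → met
6. hazmat security assessment 477 days ago vs limit 540 → met
7. brake system inspection 53 days ago vs limit 90 → met
8. driver drug-and-alcohol testing 224 days ago vs limit 270 → met
9. hours-of-service audit 80 days ago vs limit 90 → met
Not met: 0 of 9

0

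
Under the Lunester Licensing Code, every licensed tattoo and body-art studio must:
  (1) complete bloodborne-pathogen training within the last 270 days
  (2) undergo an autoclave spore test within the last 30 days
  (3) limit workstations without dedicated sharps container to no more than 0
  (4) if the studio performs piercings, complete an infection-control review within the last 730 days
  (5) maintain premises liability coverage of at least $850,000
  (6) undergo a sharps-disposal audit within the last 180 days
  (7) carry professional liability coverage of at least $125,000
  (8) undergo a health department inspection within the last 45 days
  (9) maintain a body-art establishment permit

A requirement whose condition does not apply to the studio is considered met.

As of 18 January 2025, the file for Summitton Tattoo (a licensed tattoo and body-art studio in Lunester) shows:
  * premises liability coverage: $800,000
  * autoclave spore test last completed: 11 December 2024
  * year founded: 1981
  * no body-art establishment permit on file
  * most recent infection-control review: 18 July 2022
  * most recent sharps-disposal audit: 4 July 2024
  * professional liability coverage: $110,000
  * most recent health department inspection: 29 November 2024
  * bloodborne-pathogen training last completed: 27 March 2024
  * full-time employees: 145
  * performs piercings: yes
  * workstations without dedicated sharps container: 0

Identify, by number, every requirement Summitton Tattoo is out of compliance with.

1. bloodborne-pathogen training 297 days ago vs limit 270 → not met
2. autoclave spore test 38 days ago vs limit 30 → not met
3. workstations without dedicated sharps container 0 ≤ 0 → met
4. condition 'performs piercings' holds; infection-control review 915 days ago vs limit 730 → not met
5. premises liability coverage $800,000 < $850,000 → not met
6. sharps-disposal audit 198 days ago vs limit 180 → not met
7. professional liability coverage $110,000 < $125,000 → not met
8. health department inspection 50 days ago vs limit 45 → not met
9. body-art establishment permit absent → not met
Not met: 1, 2, 4, 5, 6, 7, 8, 9

1, 2, 4, 5, 6, 7, 8, 9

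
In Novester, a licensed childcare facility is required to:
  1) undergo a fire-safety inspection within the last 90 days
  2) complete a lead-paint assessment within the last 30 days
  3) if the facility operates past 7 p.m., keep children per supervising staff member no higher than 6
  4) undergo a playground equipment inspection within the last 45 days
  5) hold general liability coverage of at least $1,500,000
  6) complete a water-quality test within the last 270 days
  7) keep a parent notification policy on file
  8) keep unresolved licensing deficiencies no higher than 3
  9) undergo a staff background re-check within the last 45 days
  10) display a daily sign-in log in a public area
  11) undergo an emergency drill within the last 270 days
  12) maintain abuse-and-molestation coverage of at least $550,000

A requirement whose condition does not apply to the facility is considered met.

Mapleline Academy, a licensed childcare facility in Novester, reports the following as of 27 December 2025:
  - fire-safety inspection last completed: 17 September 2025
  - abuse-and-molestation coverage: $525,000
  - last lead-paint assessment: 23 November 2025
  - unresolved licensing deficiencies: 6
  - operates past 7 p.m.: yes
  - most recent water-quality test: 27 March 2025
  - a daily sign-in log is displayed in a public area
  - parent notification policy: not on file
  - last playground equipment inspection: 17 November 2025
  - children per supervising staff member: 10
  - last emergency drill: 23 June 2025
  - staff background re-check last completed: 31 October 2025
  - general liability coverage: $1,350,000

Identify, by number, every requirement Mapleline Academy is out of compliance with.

1, 2, 3, 5, 6, 7, 8, 9, 12

1. fire-safety inspection 101 days ago vs limit 90 → not met
2. lead-paint assessment 34 days ago vs limit 30 → not met
3. condition 'operates past 7 p.m.' holds; children per supervising staff member 10 > 6 → not met
4. playground equipment inspection 40 days ago vs limit 45 → met
5. general liability coverage $1,350,000 < $1,500,000 → not met
6. water-quality test 275 days ago vs limit 270 → not met
7. parent notification policy absent → not met
8. unresolved licensing deficiencies 6 > 3 → not met
9. staff background re-check 57 days ago vs limit 45 → not met
10. daily sign-in log present → met
11. emergency drill 187 days ago vs limit 270 → met
12. abuse-and-molestation coverage $525,000 < $550,000 → not met
Not met: 1, 2, 3, 5, 6, 7, 8, 9, 12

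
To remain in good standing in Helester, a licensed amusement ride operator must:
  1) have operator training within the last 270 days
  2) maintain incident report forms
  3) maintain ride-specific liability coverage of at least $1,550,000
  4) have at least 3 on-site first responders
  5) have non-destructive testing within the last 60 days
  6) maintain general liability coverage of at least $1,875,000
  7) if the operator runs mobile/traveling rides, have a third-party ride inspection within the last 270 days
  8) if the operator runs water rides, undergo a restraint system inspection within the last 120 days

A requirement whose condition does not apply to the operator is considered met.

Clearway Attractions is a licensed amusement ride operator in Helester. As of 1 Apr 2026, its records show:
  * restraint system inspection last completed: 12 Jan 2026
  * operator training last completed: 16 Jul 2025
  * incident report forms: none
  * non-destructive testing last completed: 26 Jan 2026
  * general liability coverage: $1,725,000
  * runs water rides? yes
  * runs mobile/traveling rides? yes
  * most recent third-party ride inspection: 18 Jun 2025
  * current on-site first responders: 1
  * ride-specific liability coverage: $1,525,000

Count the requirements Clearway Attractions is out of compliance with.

1. operator training 259 days ago vs limit 270 → met
2. incident report forms absent → not met
3. ride-specific liability coverage $1,525,000 < $1,550,000 → not met
4. on-site first responders 1 < 3 → not met
5. non-destructive testing 65 days ago vs limit 60 → not met
6. general liability coverage $1,725,000 < $1,875,000 → not met
7. condition 'runs mobile/traveling rides' holds; third-party ride inspection 287 days ago vs limit 270 → not met
8. condition 'runs water rides' holds; restraint system inspection 79 days ago vs limit 120 → met
Not met: 6 of 8

6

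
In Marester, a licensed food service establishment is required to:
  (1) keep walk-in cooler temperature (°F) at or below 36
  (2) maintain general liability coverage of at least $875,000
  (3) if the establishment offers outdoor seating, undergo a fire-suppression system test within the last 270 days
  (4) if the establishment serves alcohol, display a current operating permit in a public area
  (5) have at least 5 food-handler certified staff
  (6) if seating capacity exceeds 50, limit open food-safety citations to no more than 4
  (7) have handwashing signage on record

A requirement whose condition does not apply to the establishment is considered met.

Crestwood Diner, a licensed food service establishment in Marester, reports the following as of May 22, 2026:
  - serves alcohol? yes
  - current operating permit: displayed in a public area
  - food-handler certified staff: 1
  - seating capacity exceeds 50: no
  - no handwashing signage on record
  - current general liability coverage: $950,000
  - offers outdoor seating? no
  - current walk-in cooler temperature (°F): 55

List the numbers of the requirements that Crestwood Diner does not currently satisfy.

1, 5, 7

1. walk-in cooler temperature (°F) 55 > 36 → not met
2. general liability coverage $950,000 ≥ $875,000 → met
3. condition 'offers outdoor seating' does not hold → requirement n/a → met
4. condition 'serves alcohol' holds; current operating permit present → met
5. food-handler certified staff 1 < 5 → not met
6. condition 'seating capacity exceeds 50' does not hold → requirement n/a → met
7. handwashing signage absent → not met
Not met: 1, 5, 7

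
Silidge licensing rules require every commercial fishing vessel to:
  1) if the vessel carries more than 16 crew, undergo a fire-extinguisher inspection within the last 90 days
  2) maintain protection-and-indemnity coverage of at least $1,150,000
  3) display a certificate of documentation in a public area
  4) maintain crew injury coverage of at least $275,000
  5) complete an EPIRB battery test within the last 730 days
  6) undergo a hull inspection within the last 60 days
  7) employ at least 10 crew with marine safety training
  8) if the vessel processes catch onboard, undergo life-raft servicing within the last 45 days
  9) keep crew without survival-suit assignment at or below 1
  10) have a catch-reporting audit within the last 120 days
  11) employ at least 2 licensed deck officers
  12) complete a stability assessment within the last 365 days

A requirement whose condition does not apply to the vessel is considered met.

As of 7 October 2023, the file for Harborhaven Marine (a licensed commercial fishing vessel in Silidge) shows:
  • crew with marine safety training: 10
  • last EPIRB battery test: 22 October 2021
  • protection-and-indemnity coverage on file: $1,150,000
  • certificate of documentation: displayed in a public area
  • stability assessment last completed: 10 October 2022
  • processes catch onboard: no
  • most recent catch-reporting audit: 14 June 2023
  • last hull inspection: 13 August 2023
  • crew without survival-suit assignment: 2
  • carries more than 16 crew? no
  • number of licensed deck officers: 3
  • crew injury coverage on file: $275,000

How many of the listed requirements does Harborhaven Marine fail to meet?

1

1. condition 'carries more than 16 crew' does not hold → requirement n/a → met
2. protection-and-indemnity coverage $1,150,000 ≥ $1,150,000 → met
3. certificate of documentation present → met
4. crew injury coverage $275,000 ≥ $275,000 → met
5. EPIRB battery test 715 days ago vs limit 730 → met
6. hull inspection 55 days ago vs limit 60 → met
7. crew with marine safety training 10 ≥ 10 → met
8. condition 'processes catch onboard' does not hold → requirement n/a → met
9. crew without survival-suit assignment 2 > 1 → not met
10. catch-reporting audit 115 days ago vs limit 120 → met
11. licensed deck officers 3 ≥ 2 → met
12. stability assessment 362 days ago vs limit 365 → met
Not met: 1 of 12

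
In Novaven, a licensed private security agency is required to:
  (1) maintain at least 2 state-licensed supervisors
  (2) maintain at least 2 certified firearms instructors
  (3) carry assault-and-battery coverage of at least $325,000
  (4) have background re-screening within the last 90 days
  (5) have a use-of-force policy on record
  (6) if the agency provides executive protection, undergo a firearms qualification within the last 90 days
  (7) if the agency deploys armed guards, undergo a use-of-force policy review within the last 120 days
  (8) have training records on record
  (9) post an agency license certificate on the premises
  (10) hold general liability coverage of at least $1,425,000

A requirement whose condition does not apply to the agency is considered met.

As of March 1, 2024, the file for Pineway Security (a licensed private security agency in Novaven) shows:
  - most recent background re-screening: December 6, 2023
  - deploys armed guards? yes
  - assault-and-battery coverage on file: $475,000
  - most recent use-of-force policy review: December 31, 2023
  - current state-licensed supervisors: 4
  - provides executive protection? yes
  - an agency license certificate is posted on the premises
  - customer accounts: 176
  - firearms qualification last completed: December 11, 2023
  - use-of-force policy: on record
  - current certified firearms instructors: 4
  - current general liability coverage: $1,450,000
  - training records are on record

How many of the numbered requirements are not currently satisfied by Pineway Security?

1. state-licensed supervisors 4 ≥ 2 → met
2. certified firearms instructors 4 ≥ 2 → met
3. assault-and-battery coverage $475,000 ≥ $325,000 → met
4. background re-screening 86 days ago vs limit 90 → met
5. use-of-force policy present → met
6. condition 'provides executive protection' holds; firearms qualification 81 days ago vs limit 90 → met
7. condition 'deploys armed guards' holds; use-of-force policy review 61 days ago vs limit 120 → met
8. training records present → met
9. agency license certificate present → met
10. general liability coverage $1,450,000 ≥ $1,425,000 → met
Not met: 0 of 10

0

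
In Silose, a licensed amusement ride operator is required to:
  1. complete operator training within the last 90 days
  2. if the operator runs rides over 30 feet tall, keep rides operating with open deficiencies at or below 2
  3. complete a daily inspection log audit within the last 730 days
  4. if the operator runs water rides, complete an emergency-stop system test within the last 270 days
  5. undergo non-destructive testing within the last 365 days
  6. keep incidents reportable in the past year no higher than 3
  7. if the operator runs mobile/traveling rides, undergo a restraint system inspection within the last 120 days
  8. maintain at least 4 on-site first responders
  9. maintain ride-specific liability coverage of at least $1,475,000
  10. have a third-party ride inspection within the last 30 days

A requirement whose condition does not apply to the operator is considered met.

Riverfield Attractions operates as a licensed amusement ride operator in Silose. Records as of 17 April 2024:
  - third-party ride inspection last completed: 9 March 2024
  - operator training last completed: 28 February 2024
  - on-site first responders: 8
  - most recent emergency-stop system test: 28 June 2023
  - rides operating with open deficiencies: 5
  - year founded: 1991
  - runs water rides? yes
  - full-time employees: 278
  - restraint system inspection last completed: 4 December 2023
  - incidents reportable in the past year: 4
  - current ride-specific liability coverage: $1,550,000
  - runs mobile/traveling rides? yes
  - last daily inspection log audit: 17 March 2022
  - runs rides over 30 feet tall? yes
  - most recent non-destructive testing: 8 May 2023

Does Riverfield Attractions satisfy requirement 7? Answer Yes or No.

7. condition 'runs mobile/traveling rides' holds; restraint system inspection 135 days ago vs limit 120 → not met

No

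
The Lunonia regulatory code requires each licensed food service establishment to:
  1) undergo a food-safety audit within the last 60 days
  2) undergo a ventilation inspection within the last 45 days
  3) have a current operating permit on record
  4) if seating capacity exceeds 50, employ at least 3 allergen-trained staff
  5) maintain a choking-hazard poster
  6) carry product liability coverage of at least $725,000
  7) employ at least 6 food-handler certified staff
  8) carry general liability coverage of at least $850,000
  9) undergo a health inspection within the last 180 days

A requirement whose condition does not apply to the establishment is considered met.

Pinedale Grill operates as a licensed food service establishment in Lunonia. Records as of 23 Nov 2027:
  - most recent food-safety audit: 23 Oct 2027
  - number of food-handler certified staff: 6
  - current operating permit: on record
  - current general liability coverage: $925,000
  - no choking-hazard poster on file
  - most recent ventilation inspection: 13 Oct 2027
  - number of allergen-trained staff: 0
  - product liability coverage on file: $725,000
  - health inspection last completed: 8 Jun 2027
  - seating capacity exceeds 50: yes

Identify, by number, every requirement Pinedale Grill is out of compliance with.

4, 5

1. food-safety audit 31 days ago vs limit 60 → met
2. ventilation inspection 41 days ago vs limit 45 → met
3. current operating permit present → met
4. condition 'seating capacity exceeds 50' holds; allergen-trained staff 0 < 3 → not met
5. choking-hazard poster absent → not met
6. product liability coverage $725,000 ≥ $725,000 → met
7. food-handler certified staff 6 ≥ 6 → met
8. general liability coverage $925,000 ≥ $850,000 → met
9. health inspection 168 days ago vs limit 180 → met
Not met: 4, 5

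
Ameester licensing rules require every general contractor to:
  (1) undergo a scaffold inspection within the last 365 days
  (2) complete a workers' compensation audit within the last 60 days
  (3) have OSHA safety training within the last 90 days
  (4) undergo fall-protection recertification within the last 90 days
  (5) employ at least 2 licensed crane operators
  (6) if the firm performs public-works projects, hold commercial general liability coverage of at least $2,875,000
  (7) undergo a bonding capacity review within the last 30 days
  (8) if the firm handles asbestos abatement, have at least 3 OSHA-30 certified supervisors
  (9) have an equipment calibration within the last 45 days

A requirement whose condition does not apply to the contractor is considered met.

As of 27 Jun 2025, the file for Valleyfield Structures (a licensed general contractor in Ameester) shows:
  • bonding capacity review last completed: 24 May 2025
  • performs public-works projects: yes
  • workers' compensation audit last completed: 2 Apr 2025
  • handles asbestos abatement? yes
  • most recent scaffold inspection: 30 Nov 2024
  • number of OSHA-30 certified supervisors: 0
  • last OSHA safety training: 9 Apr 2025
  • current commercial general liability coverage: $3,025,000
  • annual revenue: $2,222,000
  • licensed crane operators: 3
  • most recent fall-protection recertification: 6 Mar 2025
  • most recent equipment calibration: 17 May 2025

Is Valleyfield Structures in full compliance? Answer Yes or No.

1. scaffold inspection 209 days ago vs limit 365 → met
2. workers' compensation audit 86 days ago vs limit 60 → not met
3. OSHA safety training 79 days ago vs limit 90 → met
4. fall-protection recertification 113 days ago vs limit 90 → not met
5. licensed crane operators 3 ≥ 2 → met
6. condition 'performs public-works projects' holds; commercial general liability coverage $3,025,000 ≥ $2,875,000 → met
7. bonding capacity review 34 days ago vs limit 30 → not met
8. condition 'handles asbestos abatement' holds; OSHA-30 certified supervisors 0 < 3 → not met
9. equipment calibration 41 days ago vs limit 45 → met
Not met: 2, 4, 7, 8

No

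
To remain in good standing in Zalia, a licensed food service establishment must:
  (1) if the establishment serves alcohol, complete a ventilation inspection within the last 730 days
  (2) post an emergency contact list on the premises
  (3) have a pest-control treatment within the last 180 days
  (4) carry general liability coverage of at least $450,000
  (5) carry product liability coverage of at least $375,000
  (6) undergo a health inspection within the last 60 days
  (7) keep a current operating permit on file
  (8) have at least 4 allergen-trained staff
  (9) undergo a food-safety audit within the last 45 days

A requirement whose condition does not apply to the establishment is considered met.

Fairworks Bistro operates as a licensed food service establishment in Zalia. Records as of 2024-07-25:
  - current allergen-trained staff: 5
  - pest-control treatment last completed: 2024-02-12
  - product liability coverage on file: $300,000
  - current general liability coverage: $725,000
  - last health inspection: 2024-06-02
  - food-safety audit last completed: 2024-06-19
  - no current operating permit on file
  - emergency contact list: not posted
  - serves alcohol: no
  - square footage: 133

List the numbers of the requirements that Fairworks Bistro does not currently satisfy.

2, 5, 7

1. condition 'serves alcohol' does not hold → requirement n/a → met
2. emergency contact list absent → not met
3. pest-control treatment 164 days ago vs limit 180 → met
4. general liability coverage $725,000 ≥ $450,000 → met
5. product liability coverage $300,000 < $375,000 → not met
6. health inspection 53 days ago vs limit 60 → met
7. current operating permit absent → not met
8. allergen-trained staff 5 ≥ 4 → met
9. food-safety audit 36 days ago vs limit 45 → met
Not met: 2, 5, 7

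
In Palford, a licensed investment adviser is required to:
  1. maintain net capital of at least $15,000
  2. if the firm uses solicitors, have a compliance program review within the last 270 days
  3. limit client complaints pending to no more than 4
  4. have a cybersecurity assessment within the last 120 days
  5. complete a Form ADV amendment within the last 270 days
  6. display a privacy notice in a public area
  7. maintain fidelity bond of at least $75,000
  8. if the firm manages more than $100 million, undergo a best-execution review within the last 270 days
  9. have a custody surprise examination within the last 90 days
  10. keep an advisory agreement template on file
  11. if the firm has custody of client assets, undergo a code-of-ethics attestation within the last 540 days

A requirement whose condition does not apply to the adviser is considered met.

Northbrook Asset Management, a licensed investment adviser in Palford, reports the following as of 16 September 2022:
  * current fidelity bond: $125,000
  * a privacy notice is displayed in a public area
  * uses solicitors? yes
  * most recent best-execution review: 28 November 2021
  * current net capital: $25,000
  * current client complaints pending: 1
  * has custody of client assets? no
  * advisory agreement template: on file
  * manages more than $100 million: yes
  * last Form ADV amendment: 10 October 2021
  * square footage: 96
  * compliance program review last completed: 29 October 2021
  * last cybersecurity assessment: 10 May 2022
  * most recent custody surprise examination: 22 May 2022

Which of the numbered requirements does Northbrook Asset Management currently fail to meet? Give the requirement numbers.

1. net capital $25,000 ≥ $15,000 → met
2. condition 'uses solicitors' holds; compliance program review 322 days ago vs limit 270 → not met
3. client complaints pending 1 ≤ 4 → met
4. cybersecurity assessment 129 days ago vs limit 120 → not met
5. Form ADV amendment 341 days ago vs limit 270 → not met
6. privacy notice present → met
7. fidelity bond $125,000 ≥ $75,000 → met
8. condition 'manages more than $100 million' holds; best-execution review 292 days ago vs limit 270 → not met
9. custody surprise examination 117 days ago vs limit 90 → not met
10. advisory agreement template present → met
11. condition 'has custody of client assets' does not hold → requirement n/a → met
Not met: 2, 4, 5, 8, 9

2, 4, 5, 8, 9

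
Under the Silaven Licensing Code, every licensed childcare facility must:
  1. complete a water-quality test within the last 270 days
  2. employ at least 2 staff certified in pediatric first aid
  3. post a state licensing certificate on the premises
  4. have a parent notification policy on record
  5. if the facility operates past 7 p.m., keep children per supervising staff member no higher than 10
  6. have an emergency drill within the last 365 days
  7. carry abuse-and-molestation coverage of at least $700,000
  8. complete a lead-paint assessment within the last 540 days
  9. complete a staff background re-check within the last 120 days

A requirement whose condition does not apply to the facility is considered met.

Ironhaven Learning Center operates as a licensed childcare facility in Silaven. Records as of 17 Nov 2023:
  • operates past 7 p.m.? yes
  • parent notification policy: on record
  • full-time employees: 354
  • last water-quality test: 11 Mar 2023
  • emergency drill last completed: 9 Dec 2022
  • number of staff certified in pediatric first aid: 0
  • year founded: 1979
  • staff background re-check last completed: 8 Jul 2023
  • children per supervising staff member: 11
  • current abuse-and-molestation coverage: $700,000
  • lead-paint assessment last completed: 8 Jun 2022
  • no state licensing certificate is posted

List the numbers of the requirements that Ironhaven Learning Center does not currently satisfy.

1. water-quality test 251 days ago vs limit 270 → met
2. staff certified in pediatric first aid 0 < 2 → not met
3. state licensing certificate absent → not met
4. parent notification policy present → met
5. condition 'operates past 7 p.m.' holds; children per supervising staff member 11 > 10 → not met
6. emergency drill 343 days ago vs limit 365 → met
7. abuse-and-molestation coverage $700,000 ≥ $700,000 → met
8. lead-paint assessment 527 days ago vs limit 540 → met
9. staff background re-check 132 days ago vs limit 120 → not met
Not met: 2, 3, 5, 9

2, 3, 5, 9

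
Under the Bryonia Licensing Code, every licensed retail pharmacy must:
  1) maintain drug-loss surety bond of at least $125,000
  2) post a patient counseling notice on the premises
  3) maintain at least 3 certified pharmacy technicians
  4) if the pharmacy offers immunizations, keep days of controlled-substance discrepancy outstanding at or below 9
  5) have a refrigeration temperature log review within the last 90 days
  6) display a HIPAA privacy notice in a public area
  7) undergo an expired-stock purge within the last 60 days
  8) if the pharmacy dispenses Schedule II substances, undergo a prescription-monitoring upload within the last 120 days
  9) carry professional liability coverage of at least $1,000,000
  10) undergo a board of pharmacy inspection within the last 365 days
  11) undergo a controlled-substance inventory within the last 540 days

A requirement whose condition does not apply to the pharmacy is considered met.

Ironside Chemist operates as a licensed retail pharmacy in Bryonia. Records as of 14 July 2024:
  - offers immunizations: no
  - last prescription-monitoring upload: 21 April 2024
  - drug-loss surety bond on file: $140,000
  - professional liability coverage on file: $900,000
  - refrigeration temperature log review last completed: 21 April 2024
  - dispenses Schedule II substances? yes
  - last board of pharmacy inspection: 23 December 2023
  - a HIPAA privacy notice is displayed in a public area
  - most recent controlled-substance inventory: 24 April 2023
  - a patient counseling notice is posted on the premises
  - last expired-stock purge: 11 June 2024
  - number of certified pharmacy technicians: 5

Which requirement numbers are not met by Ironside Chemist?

9

1. drug-loss surety bond $140,000 ≥ $125,000 → met
2. patient counseling notice present → met
3. certified pharmacy technicians 5 ≥ 3 → met
4. condition 'offers immunizations' does not hold → requirement n/a → met
5. refrigeration temperature log review 84 days ago vs limit 90 → met
6. HIPAA privacy notice present → met
7. expired-stock purge 33 days ago vs limit 60 → met
8. condition 'dispenses Schedule II substances' holds; prescription-monitoring upload 84 days ago vs limit 120 → met
9. professional liability coverage $900,000 < $1,000,000 → not met
10. board of pharmacy inspection 204 days ago vs limit 365 → met
11. controlled-substance inventory 447 days ago vs limit 540 → met
Not met: 9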